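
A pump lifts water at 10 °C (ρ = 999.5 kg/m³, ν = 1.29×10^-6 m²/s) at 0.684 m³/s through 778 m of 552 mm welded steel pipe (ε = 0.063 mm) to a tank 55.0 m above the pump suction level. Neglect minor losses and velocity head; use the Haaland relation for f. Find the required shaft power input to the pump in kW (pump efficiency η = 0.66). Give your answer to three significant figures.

V = 4Q/(πD²) = 2.858 m/s; Re = 1.22×10^6; ε/D = 1.14×10^-4; f = 0.01334
h_f = f(L/D)V²/2g = 7.828 m
Total head H = z + h_f = 55.0 + 7.828 = 62.83 m
P_hyd = ρgQH = 999.5·9.81·0.684·62.83 = 421.4 kW
P_shaft = P_hyd/η = 421.4/0.66 = 638.4 kW

P_shaft ≈ 638 kW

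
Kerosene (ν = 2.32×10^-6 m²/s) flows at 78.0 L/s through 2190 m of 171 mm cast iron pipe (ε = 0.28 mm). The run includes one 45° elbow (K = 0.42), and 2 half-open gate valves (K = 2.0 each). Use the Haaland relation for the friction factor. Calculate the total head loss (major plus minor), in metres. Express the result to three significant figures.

V = 4Q/(πD²) = 3.396 m/s; V²/2g = 0.5879 m
Re = 2.50×10^5, ε/D = 0.00164 → f = 0.02299 (Haaland)
Major: h_f = f(L/D)·V²/2g = 0.02299·12807·0.5879 = 173.1 m
Minor: ΣK = 4.42; h_m = ΣK·V²/2g = 2.599 m
Total H_L = 173.1 + 2.599 = 175.7 m

H_L ≈ 176 m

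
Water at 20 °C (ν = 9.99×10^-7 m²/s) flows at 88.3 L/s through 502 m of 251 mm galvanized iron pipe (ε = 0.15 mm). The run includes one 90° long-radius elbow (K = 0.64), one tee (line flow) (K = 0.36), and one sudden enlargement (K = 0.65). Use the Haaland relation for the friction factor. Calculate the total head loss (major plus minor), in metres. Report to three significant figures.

V = 4Q/(πD²) = 1.785 m/s; V²/2g = 0.1623 m
Re = 4.48×10^5, ε/D = 5.98×10^-4 → f = 0.01825 (Haaland)
Major: h_f = f(L/D)·V²/2g = 0.01825·2000·0.1623 = 5.925 m
Minor: ΣK = 1.65; h_m = ΣK·V²/2g = 0.2678 m
Total H_L = 5.925 + 0.2678 = 6.192 m

H_L ≈ 6.19 m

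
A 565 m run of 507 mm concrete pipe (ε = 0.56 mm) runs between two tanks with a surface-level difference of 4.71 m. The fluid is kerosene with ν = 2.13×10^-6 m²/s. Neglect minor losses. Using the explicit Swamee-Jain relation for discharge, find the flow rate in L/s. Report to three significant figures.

Q ≈ 404 L/s

Swamee-Jain (Type II): Q = -0.965·√(gD⁵h_f/L)·ln[ε/(3.7D) + √(3.17ν²L/(gD³h_f))]
√(gD⁵h_f/L) = √(9.81·0.507⁵·4.71/565) = 0.05234
ε/(3.7D) = 2.99×10^-4; √(3.17ν²L/(gD³h_f)) = 3.67×10^-5
Q = -0.965·0.05234·ln(3.353×10^-4) = 0.4041 m³/s
Check: V = 2.00 m/s, Re = 4.76×10^5, f = 0.02083, h_f = 4.74 m ≈ 4.71 m ✓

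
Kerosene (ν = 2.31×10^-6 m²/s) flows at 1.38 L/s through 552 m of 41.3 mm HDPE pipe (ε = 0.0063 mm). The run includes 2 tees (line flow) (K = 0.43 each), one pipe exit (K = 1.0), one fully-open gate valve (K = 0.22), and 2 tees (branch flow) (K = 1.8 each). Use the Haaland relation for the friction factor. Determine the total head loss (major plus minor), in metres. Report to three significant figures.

H_L ≈ 19.5 m

V = 4Q/(πD²) = 1.030 m/s; V²/2g = 0.05409 m
Re = 1.84×10^4, ε/D = 1.53×10^-4 → f = 0.02653 (Haaland)
Major: h_f = f(L/D)·V²/2g = 0.02653·13366·0.05409 = 19.18 m
Minor: ΣK = 5.68; h_m = ΣK·V²/2g = 0.3072 m
Total H_L = 19.18 + 0.3072 = 19.48 m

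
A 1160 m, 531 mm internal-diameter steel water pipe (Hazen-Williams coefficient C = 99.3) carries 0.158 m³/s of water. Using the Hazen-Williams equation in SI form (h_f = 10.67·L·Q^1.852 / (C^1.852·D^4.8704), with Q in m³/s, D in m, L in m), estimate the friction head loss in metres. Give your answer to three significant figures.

h_f ≈ 1.77 m

h_f = 10.67·1160·0.158^1.852 / (99.3^1.852·0.531^4.8704) = 1.775 m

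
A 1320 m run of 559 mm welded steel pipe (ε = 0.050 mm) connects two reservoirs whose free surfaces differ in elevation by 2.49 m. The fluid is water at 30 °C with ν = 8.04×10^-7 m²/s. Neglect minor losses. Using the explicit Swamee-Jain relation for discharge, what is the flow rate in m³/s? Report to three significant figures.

Q ≈ 0.304 m³/s

Swamee-Jain (Type II): Q = -0.965·√(gD⁵h_f/L)·ln[ε/(3.7D) + √(3.17ν²L/(gD³h_f))]
√(gD⁵h_f/L) = √(9.81·0.559⁵·2.49/1320) = 0.03178
ε/(3.7D) = 2.42×10^-5; √(3.17ν²L/(gD³h_f)) = 2.52×10^-5
Q = -0.965·0.03178·ln(4.935×10^-5) = 0.3041 m³/s
Check: V = 1.24 m/s, Re = 8.62×10^5, f = 0.01353, h_f = 2.50 m ≈ 2.49 m ✓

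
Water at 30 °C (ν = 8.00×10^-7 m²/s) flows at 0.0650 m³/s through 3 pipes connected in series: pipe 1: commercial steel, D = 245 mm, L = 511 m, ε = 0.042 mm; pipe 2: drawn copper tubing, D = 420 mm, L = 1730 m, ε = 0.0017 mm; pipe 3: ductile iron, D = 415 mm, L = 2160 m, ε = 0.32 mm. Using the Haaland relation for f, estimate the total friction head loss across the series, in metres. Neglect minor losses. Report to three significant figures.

H ≈ 4.98 m

Pipe 1: V = 1.379 m/s, Re = 4.22×10^5, ε/D = 1.71×10^-4, f = 0.01526, h_1 = f(L/D)V²/2g = 3.083 m
Pipe 2: V = 0.4692 m/s, Re = 2.46×10^5, ε/D = 4.05×10^-6, f = 0.01492, h_2 = f(L/D)V²/2g = 0.6893 m
Pipe 3: V = 0.4805 m/s, Re = 2.49×10^5, ε/D = 7.71×10^-4, f = 0.01968, h_3 = f(L/D)V²/2g = 1.206 m
Series → Q common, losses add: H = Σh = 4.979 m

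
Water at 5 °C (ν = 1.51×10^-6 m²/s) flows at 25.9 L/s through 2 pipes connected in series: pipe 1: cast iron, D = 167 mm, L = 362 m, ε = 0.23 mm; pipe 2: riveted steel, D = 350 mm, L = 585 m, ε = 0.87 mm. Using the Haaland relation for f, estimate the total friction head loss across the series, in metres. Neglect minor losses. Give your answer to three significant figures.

Pipe 1: V = 1.182 m/s, Re = 1.31×10^5, ε/D = 0.00138, f = 0.02279, h_1 = f(L/D)V²/2g = 3.521 m
Pipe 2: V = 0.2692 m/s, Re = 6.24×10^4, ε/D = 0.00249, f = 0.02692, h_2 = f(L/D)V²/2g = 0.1662 m
Series → Q common, losses add: H = Σh = 3.687 m

H ≈ 3.69 m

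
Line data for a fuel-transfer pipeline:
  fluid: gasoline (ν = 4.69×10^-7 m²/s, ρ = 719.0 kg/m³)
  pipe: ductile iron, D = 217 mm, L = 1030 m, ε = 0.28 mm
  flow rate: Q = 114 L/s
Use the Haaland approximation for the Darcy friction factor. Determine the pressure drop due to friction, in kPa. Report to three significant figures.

Δp ≈ 342 kPa

V = 4Q/(πD²) = 4·0.114/(π·0.217²) = 3.082 m/s
Re = VD/ν = 3.082·0.217/4.69×10^-7 = 1.43×10^6 → turbulent
ε/D = 0.28/217 = 0.00129
Haaland: f = 0.02111
h_f = f(L/D)V²/(2g) = 0.02111·(1030/0.217)·3.082²/(2·9.81) = 48.53 m
Δp = ρg·h_f = 719.0·9.81·48.53 = 342.3 kPa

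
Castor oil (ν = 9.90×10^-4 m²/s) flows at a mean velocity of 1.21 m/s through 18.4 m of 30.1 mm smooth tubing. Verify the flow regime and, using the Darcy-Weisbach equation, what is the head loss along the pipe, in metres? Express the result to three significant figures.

h_f ≈ 79.4 m

Re = VD/ν = 1.21·0.03010/9.90×10^-4 = 36.8 → laminar (Re < 2300)
f = 64/Re = 1.740
h_f = f(L/D)V²/(2g) = 1.740·(18.4/0.03010)·1.21²/(2·9.81) = 79.36 m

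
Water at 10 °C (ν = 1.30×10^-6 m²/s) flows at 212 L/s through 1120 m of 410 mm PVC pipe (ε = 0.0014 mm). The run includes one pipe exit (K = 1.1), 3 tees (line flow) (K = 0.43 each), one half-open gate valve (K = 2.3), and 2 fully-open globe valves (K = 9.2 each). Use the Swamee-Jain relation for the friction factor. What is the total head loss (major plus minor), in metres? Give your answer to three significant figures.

H_L ≈ 7.74 m

V = 4Q/(πD²) = 1.606 m/s; V²/2g = 0.1314 m
Re = 5.06×10^5, ε/D = 3.41×10^-6 → f = 0.01312 (Swamee-Jain)
Major: h_f = f(L/D)·V²/2g = 0.01312·2732·0.1314 = 4.709 m
Minor: ΣK = 23.1; h_m = ΣK·V²/2g = 3.034 m
Total H_L = 4.709 + 3.034 = 7.743 m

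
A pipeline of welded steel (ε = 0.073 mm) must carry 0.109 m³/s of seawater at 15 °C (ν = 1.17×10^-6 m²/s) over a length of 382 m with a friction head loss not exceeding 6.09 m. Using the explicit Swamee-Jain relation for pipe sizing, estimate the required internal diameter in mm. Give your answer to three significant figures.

Swamee-Jain (Type III): D = 0.66·[ε^1.25·(LQ²/(gh_f))^4.75 + ν·Q^9.4·(L/(gh_f))^5.2]^0.04
LQ²/(gh_f) = 0.07597; L/(gh_f) = 6.394
Term 1 = ε^1.25·(…)^4.75 = 3.25×10^-11; Term 2 = ν·Q^9.4·(…)^5.2 = 1.62×10^-11
D = 0.66·(3.25×10^-11 + 1.62×10^-11)^0.04 = 0.2553 m = 255 mm
Check: V = 2.13 m/s, Re = 4.65×10^5, f = 0.01635, h_f = 5.65 m ≈ 6.09 m ✓

D ≈ 255 mm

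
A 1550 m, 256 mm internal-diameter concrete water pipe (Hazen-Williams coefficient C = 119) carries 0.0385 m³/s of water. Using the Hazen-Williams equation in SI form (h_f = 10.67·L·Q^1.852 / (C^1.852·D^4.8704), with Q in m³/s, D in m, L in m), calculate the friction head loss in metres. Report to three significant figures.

h_f ≈ 4.33 m

h_f = 10.67·1550·0.0385^1.852 / (119^1.852·0.256^4.8704) = 4.335 m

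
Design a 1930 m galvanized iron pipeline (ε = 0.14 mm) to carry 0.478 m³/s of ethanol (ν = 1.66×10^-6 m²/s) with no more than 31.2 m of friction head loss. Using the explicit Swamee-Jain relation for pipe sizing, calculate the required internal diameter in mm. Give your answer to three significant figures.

Swamee-Jain (Type III): D = 0.66·[ε^1.25·(LQ²/(gh_f))^4.75 + ν·Q^9.4·(L/(gh_f))^5.2]^0.04
LQ²/(gh_f) = 1.441; L/(gh_f) = 6.306
Term 1 = ε^1.25·(…)^4.75 = 8.63×10^-5; Term 2 = ν·Q^9.4·(…)^5.2 = 2.32×10^-5
D = 0.66·(8.63×10^-5 + 2.32×10^-5)^0.04 = 0.4583 m = 458 mm
Check: V = 2.90 m/s, Re = 8.00×10^5, f = 0.01597, h_f = 28.8 m ≈ 31.2 m ✓

D ≈ 458 mm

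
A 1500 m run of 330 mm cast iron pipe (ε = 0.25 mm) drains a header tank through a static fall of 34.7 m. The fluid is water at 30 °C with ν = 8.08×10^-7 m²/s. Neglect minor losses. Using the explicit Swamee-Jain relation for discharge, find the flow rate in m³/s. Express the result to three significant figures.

Q ≈ 0.242 m³/s

Swamee-Jain (Type II): Q = -0.965·√(gD⁵h_f/L)·ln[ε/(3.7D) + √(3.17ν²L/(gD³h_f))]
√(gD⁵h_f/L) = √(9.81·0.330⁵·34.7/1500) = 0.02980
ε/(3.7D) = 2.05×10^-4; √(3.17ν²L/(gD³h_f)) = 1.59×10^-5
Q = -0.965·0.02980·ln(2.207×10^-4) = 0.2421 m³/s
Check: V = 2.83 m/s, Re = 1.16×10^6, f = 0.01878, h_f = 34.9 m ≈ 34.7 m ✓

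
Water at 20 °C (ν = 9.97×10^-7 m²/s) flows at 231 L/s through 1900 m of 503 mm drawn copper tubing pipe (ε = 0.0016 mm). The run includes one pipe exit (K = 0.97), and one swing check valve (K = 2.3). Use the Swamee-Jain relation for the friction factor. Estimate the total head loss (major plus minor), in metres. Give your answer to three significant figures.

V = 4Q/(πD²) = 1.162 m/s; V²/2g = 0.06888 m
Re = 5.86×10^5, ε/D = 3.18×10^-6 → f = 0.01278 (Swamee-Jain)
Major: h_f = f(L/D)·V²/2g = 0.01278·3777·0.06888 = 3.326 m
Minor: ΣK = 3.27; h_m = ΣK·V²/2g = 0.2252 m
Total H_L = 3.326 + 0.2252 = 3.551 m

H_L ≈ 3.55 m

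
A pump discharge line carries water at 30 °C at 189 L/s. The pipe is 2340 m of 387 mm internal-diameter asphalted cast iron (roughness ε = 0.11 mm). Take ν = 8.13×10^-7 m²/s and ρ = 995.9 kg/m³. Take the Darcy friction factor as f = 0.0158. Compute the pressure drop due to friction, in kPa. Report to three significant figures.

Δp ≈ 123 kPa

V = 4Q/(πD²) = 4·0.189/(π·0.387²) = 1.607 m/s
h_f = f(L/D)V²/(2g) = 0.01580·(2340/0.387)·1.607²/(2·9.81) = 12.57 m
Δp = ρg·h_f = 995.9·9.81·12.57 = 122.8 kPa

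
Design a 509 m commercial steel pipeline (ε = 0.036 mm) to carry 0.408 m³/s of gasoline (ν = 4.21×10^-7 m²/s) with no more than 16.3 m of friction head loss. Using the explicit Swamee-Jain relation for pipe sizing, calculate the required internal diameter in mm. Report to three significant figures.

D ≈ 354 mm

Swamee-Jain (Type III): D = 0.66·[ε^1.25·(LQ²/(gh_f))^4.75 + ν·Q^9.4·(L/(gh_f))^5.2]^0.04
LQ²/(gh_f) = 0.5299; L/(gh_f) = 3.183
Term 1 = ε^1.25·(…)^4.75 = 1.37×10^-7; Term 2 = ν·Q^9.4·(…)^5.2 = 3.80×10^-8
D = 0.66·(1.37×10^-7 + 3.80×10^-8)^0.04 = 0.3542 m = 354 mm
Check: V = 4.14 m/s, Re = 3.48×10^6, f = 0.01258, h_f = 15.8 m ≈ 16.3 m ✓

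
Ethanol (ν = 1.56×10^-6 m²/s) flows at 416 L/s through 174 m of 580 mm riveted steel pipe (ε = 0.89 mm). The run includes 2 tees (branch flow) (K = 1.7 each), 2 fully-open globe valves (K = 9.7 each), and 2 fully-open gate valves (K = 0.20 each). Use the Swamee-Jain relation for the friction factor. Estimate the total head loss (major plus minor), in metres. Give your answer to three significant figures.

H_L ≈ 3.78 m

V = 4Q/(πD²) = 1.575 m/s; V²/2g = 0.1264 m
Re = 5.85×10^5, ε/D = 0.00153 → f = 0.02234 (Swamee-Jain)
Major: h_f = f(L/D)·V²/2g = 0.02234·300.0·0.1264 = 0.8469 m
Minor: ΣK = 23.2; h_m = ΣK·V²/2g = 2.931 m
Total H_L = 0.8469 + 2.931 = 3.778 m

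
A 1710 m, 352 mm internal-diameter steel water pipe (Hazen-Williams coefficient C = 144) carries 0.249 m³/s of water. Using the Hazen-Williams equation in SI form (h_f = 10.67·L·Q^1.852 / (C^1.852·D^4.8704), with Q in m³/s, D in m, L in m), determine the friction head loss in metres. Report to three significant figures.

h_f ≈ 22.6 m

h_f = 10.67·1710·0.249^1.852 / (144^1.852·0.352^4.8704) = 22.60 m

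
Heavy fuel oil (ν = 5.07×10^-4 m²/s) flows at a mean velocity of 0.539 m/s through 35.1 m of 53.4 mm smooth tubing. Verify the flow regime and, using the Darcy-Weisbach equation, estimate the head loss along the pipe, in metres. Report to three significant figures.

h_f ≈ 11.0 m

Re = VD/ν = 0.539·0.05340/5.07×10^-4 = 56.8 → laminar (Re < 2300)
f = 64/Re = 1.127
h_f = f(L/D)V²/(2g) = 1.127·(35.1/0.05340)·0.539²/(2·9.81) = 10.97 m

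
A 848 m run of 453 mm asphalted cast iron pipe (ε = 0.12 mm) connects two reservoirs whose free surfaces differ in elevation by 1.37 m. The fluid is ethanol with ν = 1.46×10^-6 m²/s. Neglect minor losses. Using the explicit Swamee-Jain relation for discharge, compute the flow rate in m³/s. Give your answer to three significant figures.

Q ≈ 0.149 m³/s

Swamee-Jain (Type II): Q = -0.965·√(gD⁵h_f/L)·ln[ε/(3.7D) + √(3.17ν²L/(gD³h_f))]
√(gD⁵h_f/L) = √(9.81·0.453⁵·1.37/848) = 0.01739
ε/(3.7D) = 7.16×10^-5; √(3.17ν²L/(gD³h_f)) = 6.77×10^-5
Q = -0.965·0.01739·ln(1.393×10^-4) = 0.1490 m³/s
Check: V = 0.924 m/s, Re = 2.87×10^5, f = 0.01688, h_f = 1.38 m ≈ 1.37 m ✓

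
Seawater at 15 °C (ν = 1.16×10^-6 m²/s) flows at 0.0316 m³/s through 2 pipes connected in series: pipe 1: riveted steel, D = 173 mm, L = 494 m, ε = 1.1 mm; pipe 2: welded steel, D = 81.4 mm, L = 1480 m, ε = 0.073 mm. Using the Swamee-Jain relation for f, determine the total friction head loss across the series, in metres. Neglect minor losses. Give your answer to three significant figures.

H ≈ 692 m

Pipe 1: V = 1.344 m/s, Re = 2.00×10^5, ε/D = 0.00636, f = 0.03328, h_1 = f(L/D)V²/2g = 8.752 m
Pipe 2: V = 6.072 m/s, Re = 4.26×10^5, ε/D = 8.97×10^-4, f = 0.02000, h_2 = f(L/D)V²/2g = 683.5 m
Series → Q common, losses add: H = Σh = 692.3 m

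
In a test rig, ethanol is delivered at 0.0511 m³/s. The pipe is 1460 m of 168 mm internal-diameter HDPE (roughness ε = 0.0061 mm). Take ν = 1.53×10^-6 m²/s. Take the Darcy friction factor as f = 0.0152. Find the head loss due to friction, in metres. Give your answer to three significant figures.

V = 4Q/(πD²) = 4·0.0511/(π·0.168²) = 2.305 m/s
h_f = f(L/D)V²/(2g) = 0.01520·(1460/0.168)·2.305²/(2·9.81) = 35.78 m

h_f ≈ 35.8 m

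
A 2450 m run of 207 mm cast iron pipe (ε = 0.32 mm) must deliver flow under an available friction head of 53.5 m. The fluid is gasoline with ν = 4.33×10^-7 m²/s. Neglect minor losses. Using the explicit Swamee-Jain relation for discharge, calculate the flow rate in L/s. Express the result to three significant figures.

Swamee-Jain (Type II): Q = -0.965·√(gD⁵h_f/L)·ln[ε/(3.7D) + √(3.17ν²L/(gD³h_f))]
√(gD⁵h_f/L) = √(9.81·0.207⁵·53.5/2450) = 0.009023
ε/(3.7D) = 4.18×10^-4; √(3.17ν²L/(gD³h_f)) = 1.77×10^-5
Q = -0.965·0.009023·ln(4.355×10^-4) = 0.06739 m³/s
Check: V = 2.00 m/s, Re = 9.57×10^5, f = 0.02221, h_f = 53.7 m ≈ 53.5 m ✓

Q ≈ 67.4 L/s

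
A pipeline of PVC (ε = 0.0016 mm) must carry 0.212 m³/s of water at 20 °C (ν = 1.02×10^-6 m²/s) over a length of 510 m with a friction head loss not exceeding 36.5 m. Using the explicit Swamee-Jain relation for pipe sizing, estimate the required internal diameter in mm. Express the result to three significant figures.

Swamee-Jain (Type III): D = 0.66·[ε^1.25·(LQ²/(gh_f))^4.75 + ν·Q^9.4·(L/(gh_f))^5.2]^0.04
LQ²/(gh_f) = 0.06401; L/(gh_f) = 1.424
Term 1 = ε^1.25·(…)^4.75 = 1.22×10^-13; Term 2 = ν·Q^9.4·(…)^5.2 = 2.98×10^-12
D = 0.66·(1.22×10^-13 + 2.98×10^-12)^0.04 = 0.2287 m = 229 mm
Check: V = 5.16 m/s, Re = 1.16×10^6, f = 0.01152, h_f = 34.9 m ≈ 36.5 m ✓

D ≈ 229 mm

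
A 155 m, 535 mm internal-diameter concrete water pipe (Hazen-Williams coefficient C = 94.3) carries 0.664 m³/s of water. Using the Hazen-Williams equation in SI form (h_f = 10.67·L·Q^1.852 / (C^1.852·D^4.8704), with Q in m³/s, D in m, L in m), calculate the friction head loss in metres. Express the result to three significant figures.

h_f = 10.67·155·0.664^1.852 / (94.3^1.852·0.535^4.8704) = 3.592 m

h_f ≈ 3.59 m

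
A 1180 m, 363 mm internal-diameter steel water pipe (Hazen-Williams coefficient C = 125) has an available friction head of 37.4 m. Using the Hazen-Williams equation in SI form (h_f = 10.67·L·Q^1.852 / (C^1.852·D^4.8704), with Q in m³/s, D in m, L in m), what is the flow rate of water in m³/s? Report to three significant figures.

Rearranging: Q = [h_f·C^1.852·D^4.8704 / (10.67·L)]^(1/1.852)
Q = [37.4·125^1.852·0.363^4.8704 / (10.67·1180)]^0.540 = 0.3758 m³/s

Q ≈ 0.376 m³/s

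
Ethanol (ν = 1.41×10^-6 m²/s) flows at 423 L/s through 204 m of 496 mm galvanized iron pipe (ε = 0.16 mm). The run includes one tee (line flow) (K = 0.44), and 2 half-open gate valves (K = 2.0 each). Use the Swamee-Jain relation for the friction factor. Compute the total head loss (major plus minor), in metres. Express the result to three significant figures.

H_L ≈ 2.71 m

V = 4Q/(πD²) = 2.189 m/s; V²/2g = 0.2443 m
Re = 7.70×10^5, ε/D = 3.23×10^-4 → f = 0.01614 (Swamee-Jain)
Major: h_f = f(L/D)·V²/2g = 0.01614·411.3·0.2443 = 1.622 m
Minor: ΣK = 4.44; h_m = ΣK·V²/2g = 1.085 m
Total H_L = 1.622 + 1.085 = 2.706 m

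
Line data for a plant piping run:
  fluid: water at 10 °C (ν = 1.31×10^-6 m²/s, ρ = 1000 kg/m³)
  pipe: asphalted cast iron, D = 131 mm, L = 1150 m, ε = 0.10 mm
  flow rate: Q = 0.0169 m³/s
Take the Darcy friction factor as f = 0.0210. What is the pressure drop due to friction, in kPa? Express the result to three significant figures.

V = 4Q/(πD²) = 4·0.0169/(π·0.131²) = 1.254 m/s
h_f = f(L/D)V²/(2g) = 0.02100·(1150/0.131)·1.254²/(2·9.81) = 14.77 m
Δp = ρg·h_f = 1000·9.81·14.77 = 144.9 kPa

Δp ≈ 145 kPa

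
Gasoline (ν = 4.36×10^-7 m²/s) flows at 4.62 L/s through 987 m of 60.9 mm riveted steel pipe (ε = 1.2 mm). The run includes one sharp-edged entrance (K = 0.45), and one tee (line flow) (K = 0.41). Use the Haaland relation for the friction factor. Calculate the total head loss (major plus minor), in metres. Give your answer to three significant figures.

H_L ≈ 101 m

V = 4Q/(πD²) = 1.586 m/s; V²/2g = 0.1282 m
Re = 2.22×10^5, ε/D = 0.0197 → f = 0.04863 (Haaland)
Major: h_f = f(L/D)·V²/2g = 0.04863·16207·0.1282 = 101.1 m
Minor: ΣK = 0.860; h_m = ΣK·V²/2g = 0.1103 m
Total H_L = 101.1 + 0.1103 = 101.2 m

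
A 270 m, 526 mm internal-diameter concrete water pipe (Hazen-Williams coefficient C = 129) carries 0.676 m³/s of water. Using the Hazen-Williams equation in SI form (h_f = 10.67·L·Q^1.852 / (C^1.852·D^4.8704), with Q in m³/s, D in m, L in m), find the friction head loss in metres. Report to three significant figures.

h_f = 10.67·270·0.676^1.852 / (129^1.852·0.526^4.8704) = 3.933 m

h_f ≈ 3.93 m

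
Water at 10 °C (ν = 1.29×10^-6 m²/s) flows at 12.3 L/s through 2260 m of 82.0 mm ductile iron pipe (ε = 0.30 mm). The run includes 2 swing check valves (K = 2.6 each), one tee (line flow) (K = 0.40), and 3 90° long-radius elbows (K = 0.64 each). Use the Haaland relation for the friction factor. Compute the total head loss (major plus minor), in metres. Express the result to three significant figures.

V = 4Q/(πD²) = 2.329 m/s; V²/2g = 0.2765 m
Re = 1.48×10^5, ε/D = 0.00366 → f = 0.02845 (Haaland)
Major: h_f = f(L/D)·V²/2g = 0.02845·27561·0.2765 = 216.8 m
Minor: ΣK = 7.52; h_m = ΣK·V²/2g = 2.079 m
Total H_L = 216.8 + 2.079 = 218.9 m

H_L ≈ 219 m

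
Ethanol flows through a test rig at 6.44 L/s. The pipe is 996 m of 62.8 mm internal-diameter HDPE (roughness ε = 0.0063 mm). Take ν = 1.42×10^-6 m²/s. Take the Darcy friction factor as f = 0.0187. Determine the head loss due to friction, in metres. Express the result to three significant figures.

V = 4Q/(πD²) = 4·0.00644/(π·0.0628²) = 2.079 m/s
h_f = f(L/D)V²/(2g) = 0.01870·(996/0.0628)·2.079²/(2·9.81) = 65.34 m

h_f ≈ 65.3 m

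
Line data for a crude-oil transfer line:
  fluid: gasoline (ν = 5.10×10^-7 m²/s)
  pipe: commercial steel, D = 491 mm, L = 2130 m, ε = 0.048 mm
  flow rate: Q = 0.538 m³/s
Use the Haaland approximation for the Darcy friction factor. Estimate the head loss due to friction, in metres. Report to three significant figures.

V = 4Q/(πD²) = 4·0.538/(π·0.491²) = 2.841 m/s
Re = VD/ν = 2.841·0.491/5.10×10^-7 = 2.74×10^6 → turbulent
ε/D = 0.048/491 = 9.78×10^-5
Haaland: f = 0.01251
h_f = f(L/D)V²/(2g) = 0.01251·(2130/0.491)·2.841²/(2·9.81) = 22.34 m

h_f ≈ 22.3 m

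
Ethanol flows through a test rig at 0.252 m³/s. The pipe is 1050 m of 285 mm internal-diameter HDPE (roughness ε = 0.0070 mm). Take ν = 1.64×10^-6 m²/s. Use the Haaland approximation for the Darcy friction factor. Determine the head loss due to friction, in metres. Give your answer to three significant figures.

h_f ≈ 37.3 m

V = 4Q/(πD²) = 4·0.252/(π·0.285²) = 3.950 m/s
Re = VD/ν = 3.950·0.285/1.64×10^-6 = 6.86×10^5 → turbulent
ε/D = 0.0070/285 = 2.46×10^-5
Haaland: f = 0.01272
h_f = f(L/D)V²/(2g) = 0.01272·(1050/0.285)·3.950²/(2·9.81) = 37.26 m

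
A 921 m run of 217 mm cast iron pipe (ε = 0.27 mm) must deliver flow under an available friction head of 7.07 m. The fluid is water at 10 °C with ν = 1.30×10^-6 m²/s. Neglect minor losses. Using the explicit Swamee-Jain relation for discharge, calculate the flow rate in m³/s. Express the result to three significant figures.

Q ≈ 0.0452 m³/s

Swamee-Jain (Type II): Q = -0.965·√(gD⁵h_f/L)·ln[ε/(3.7D) + √(3.17ν²L/(gD³h_f))]
√(gD⁵h_f/L) = √(9.81·0.217⁵·7.07/921) = 0.006020
ε/(3.7D) = 3.36×10^-4; √(3.17ν²L/(gD³h_f)) = 8.34×10^-5
Q = -0.965·0.006020·ln(4.197×10^-4) = 0.04517 m³/s
Check: V = 1.22 m/s, Re = 2.04×10^5, f = 0.02208, h_f = 7.13 m ≈ 7.07 m ✓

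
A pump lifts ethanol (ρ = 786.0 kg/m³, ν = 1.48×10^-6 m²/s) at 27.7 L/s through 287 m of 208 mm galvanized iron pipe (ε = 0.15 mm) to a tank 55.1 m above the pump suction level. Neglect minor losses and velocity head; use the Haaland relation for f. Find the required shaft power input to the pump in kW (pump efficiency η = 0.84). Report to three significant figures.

P_shaft ≈ 14.3 kW

V = 4Q/(πD²) = 0.8152 m/s; Re = 1.15×10^5; ε/D = 7.21×10^-4; f = 0.02066
h_f = f(L/D)V²/2g = 0.9655 m
Total head H = z + h_f = 55.1 + 0.9655 = 56.07 m
P_hyd = ρgQH = 786.0·9.81·0.0277·56.07 = 11.97 kW
P_shaft = P_hyd/η = 11.97/0.84 = 14.26 kW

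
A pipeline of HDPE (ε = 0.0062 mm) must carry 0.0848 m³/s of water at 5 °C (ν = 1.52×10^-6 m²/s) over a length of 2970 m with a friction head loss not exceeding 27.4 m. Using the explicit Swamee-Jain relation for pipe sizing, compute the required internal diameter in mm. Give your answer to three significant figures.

D ≈ 252 mm

Swamee-Jain (Type III): D = 0.66·[ε^1.25·(LQ²/(gh_f))^4.75 + ν·Q^9.4·(L/(gh_f))^5.2]^0.04
LQ²/(gh_f) = 0.07946; L/(gh_f) = 11.05
Term 1 = ε^1.25·(…)^4.75 = 1.85×10^-12; Term 2 = ν·Q^9.4·(…)^5.2 = 3.42×10^-11
D = 0.66·(1.85×10^-12 + 3.42×10^-11)^0.04 = 0.2522 m = 252 mm
Check: V = 1.70 m/s, Re = 2.82×10^5, f = 0.01482, h_f = 25.6 m ≈ 27.4 m ✓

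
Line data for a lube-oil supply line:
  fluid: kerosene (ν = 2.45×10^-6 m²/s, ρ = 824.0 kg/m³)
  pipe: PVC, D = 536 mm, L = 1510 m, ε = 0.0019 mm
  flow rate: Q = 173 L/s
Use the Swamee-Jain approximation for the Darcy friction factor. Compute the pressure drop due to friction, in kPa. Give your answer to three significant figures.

Δp ≈ 11.0 kPa

V = 4Q/(πD²) = 4·0.173/(π·0.536²) = 0.7667 m/s
Re = VD/ν = 0.7667·0.536/2.45×10^-6 = 1.68×10^5 → turbulent
ε/D = 0.0019/536 = 3.54×10^-6
Swamee-Jain: f = 0.01611
h_f = f(L/D)V²/(2g) = 0.01611·(1510/0.536)·0.7667²/(2·9.81) = 1.360 m
Δp = ρg·h_f = 824.0·9.81·1.360 = 10.99 kPa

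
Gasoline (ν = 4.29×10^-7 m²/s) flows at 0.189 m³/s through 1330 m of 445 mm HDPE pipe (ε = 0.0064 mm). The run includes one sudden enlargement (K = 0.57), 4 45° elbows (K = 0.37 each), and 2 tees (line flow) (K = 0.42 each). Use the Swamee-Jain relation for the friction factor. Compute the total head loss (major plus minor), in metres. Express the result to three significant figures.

H_L ≈ 2.82 m

V = 4Q/(πD²) = 1.215 m/s; V²/2g = 0.07527 m
Re = 1.26×10^6, ε/D = 1.44×10^-5 → f = 0.01157 (Swamee-Jain)
Major: h_f = f(L/D)·V²/2g = 0.01157·2989·0.07527 = 2.602 m
Minor: ΣK = 2.89; h_m = ΣK·V²/2g = 0.2175 m
Total H_L = 2.602 + 0.2175 = 2.820 m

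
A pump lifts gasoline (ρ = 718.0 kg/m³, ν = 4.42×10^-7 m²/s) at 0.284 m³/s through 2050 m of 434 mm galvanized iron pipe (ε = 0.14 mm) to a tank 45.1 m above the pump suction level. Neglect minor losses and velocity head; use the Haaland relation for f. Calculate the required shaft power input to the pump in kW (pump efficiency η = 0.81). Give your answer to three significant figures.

V = 4Q/(πD²) = 1.920 m/s; Re = 1.89×10^6; ε/D = 3.23×10^-4; f = 0.01553
h_f = f(L/D)V²/2g = 13.78 m
Total head H = z + h_f = 45.1 + 13.78 = 58.88 m
P_hyd = ρgQH = 718.0·9.81·0.284·58.88 = 117.8 kW
P_shaft = P_hyd/η = 117.8/0.81 = 145.4 kW

P_shaft ≈ 145 kW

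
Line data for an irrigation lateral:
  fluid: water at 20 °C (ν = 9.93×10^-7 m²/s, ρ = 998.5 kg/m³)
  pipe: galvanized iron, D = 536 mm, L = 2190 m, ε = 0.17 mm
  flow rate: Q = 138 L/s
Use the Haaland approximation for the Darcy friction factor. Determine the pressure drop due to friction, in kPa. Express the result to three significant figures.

V = 4Q/(πD²) = 4·0.138/(π·0.536²) = 0.6116 m/s
Re = VD/ν = 0.6116·0.536/9.93×10^-7 = 3.30×10^5 → turbulent
ε/D = 0.17/536 = 3.17×10^-4
Haaland: f = 0.01678
h_f = f(L/D)V²/(2g) = 0.01678·(2190/0.536)·0.6116²/(2·9.81) = 1.307 m
Δp = ρg·h_f = 998.5·9.81·1.307 = 12.81 kPa

Δp ≈ 12.8 kPa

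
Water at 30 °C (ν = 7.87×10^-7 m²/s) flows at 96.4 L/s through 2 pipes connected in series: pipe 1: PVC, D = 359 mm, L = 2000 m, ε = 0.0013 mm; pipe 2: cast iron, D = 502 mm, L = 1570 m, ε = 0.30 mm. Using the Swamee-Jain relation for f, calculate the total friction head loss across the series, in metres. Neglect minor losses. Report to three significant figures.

Pipe 1: V = 0.9524 m/s, Re = 4.34×10^5, ε/D = 3.62×10^-6, f = 0.01348, h_1 = f(L/D)V²/2g = 3.472 m
Pipe 2: V = 0.4871 m/s, Re = 3.11×10^5, ε/D = 5.98×10^-4, f = 0.01883, h_2 = f(L/D)V²/2g = 0.7119 m
Series → Q common, losses add: H = Σh = 4.183 m

H ≈ 4.18 m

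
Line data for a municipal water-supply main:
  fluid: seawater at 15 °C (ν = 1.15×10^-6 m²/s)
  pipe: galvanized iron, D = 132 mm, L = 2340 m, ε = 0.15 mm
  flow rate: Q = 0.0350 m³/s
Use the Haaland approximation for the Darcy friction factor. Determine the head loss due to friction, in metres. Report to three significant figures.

V = 4Q/(πD²) = 4·0.0350/(π·0.132²) = 2.558 m/s
Re = VD/ν = 2.558·0.132/1.15×10^-6 = 2.94×10^5 → turbulent
ε/D = 0.15/132 = 0.00114
Haaland: f = 0.02110
h_f = f(L/D)V²/(2g) = 0.02110·(2340/0.132)·2.558²/(2·9.81) = 124.7 m

h_f ≈ 125 m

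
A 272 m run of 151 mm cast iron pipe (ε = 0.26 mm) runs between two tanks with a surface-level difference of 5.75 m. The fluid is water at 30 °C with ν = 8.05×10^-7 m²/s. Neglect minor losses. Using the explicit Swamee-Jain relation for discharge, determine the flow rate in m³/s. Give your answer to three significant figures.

Q ≈ 0.0294 m³/s

Swamee-Jain (Type II): Q = -0.965·√(gD⁵h_f/L)·ln[ε/(3.7D) + √(3.17ν²L/(gD³h_f))]
√(gD⁵h_f/L) = √(9.81·0.151⁵·5.75/272) = 0.004035
ε/(3.7D) = 4.65×10^-4; √(3.17ν²L/(gD³h_f)) = 5.36×10^-5
Q = -0.965·0.004035·ln(5.190×10^-4) = 0.02945 m³/s
Check: V = 1.64 m/s, Re = 3.08×10^5, f = 0.02331, h_f = 5.79 m ≈ 5.75 m ✓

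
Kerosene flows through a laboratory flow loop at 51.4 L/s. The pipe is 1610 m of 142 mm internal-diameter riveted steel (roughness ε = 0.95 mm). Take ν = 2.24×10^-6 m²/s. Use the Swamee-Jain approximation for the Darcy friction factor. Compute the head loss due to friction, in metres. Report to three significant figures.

h_f ≈ 206 m

V = 4Q/(πD²) = 4·0.0514/(π·0.142²) = 3.246 m/s
Re = VD/ν = 3.246·0.142/2.24×10^-6 = 2.06×10^5 → turbulent
ε/D = 0.95/142 = 0.00669
Swamee-Jain: f = 0.03378
h_f = f(L/D)V²/(2g) = 0.03378·(1610/0.142)·3.246²/(2·9.81) = 205.6 m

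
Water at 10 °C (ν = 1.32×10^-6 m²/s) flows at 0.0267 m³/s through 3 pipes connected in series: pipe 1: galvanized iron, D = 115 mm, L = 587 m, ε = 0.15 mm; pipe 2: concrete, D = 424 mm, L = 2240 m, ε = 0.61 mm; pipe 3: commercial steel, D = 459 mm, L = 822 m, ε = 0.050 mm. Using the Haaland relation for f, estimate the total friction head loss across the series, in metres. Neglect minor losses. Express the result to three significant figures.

Pipe 1: V = 2.571 m/s, Re = 2.24×10^5, ε/D = 0.00130, f = 0.02195, h_1 = f(L/D)V²/2g = 37.73 m
Pipe 2: V = 0.1891 m/s, Re = 6.07×10^4, ε/D = 0.00144, f = 0.02440, h_2 = f(L/D)V²/2g = 0.2349 m
Pipe 3: V = 0.1614 m/s, Re = 5.61×10^4, ε/D = 1.09×10^-4, f = 0.02052, h_3 = f(L/D)V²/2g = 0.04876 m
Series → Q common, losses add: H = Σh = 38.01 m

H ≈ 38.0 m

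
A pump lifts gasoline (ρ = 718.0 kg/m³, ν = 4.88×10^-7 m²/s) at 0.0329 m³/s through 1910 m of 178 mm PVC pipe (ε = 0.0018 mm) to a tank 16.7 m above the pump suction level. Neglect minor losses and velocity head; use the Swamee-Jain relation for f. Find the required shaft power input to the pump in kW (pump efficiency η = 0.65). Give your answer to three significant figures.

P_shaft ≈ 10.5 kW

V = 4Q/(πD²) = 1.322 m/s; Re = 4.82×10^5; ε/D = 1.01×10^-5; f = 0.01333
h_f = f(L/D)V²/2g = 12.75 m
Total head H = z + h_f = 16.7 + 12.75 = 29.45 m
P_hyd = ρgQH = 718.0·9.81·0.0329·29.45 = 6.824 kW
P_shaft = P_hyd/η = 6.824/0.65 = 10.50 kW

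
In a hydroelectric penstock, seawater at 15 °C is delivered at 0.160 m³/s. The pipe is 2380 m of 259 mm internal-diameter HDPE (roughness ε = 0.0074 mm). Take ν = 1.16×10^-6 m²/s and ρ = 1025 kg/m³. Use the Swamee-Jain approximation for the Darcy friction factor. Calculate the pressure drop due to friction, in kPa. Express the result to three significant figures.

Δp ≈ 562 kPa

V = 4Q/(πD²) = 4·0.160/(π·0.259²) = 3.037 m/s
Re = VD/ν = 3.037·0.259/1.16×10^-6 = 6.78×10^5 → turbulent
ε/D = 0.0074/259 = 2.86×10^-5
Swamee-Jain: f = 0.01293
h_f = f(L/D)V²/(2g) = 0.01293·(2380/0.259)·3.037²/(2·9.81) = 55.87 m
Δp = ρg·h_f = 1025·9.81·55.87 = 561.8 kPa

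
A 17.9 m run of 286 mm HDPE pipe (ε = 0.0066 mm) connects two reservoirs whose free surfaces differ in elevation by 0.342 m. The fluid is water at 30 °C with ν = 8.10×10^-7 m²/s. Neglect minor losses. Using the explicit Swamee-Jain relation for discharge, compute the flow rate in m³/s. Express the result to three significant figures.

Q ≈ 0.192 m³/s

Swamee-Jain (Type II): Q = -0.965·√(gD⁵h_f/L)·ln[ε/(3.7D) + √(3.17ν²L/(gD³h_f))]
√(gD⁵h_f/L) = √(9.81·0.286⁵·0.342/17.9) = 0.01894
ε/(3.7D) = 6.24×10^-6; √(3.17ν²L/(gD³h_f)) = 2.18×10^-5
Q = -0.965·0.01894·ln(2.802×10^-5) = 0.1916 m³/s
Check: V = 2.98 m/s, Re = 1.05×10^6, f = 0.01207, h_f = 0.342 m ≈ 0.342 m ✓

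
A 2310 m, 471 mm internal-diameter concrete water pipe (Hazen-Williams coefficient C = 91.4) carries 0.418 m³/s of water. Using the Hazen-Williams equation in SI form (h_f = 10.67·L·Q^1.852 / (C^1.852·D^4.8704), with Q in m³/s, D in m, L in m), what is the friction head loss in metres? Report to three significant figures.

h_f = 10.67·2310·0.418^1.852 / (91.4^1.852·0.471^4.8704) = 44.78 m

h_f ≈ 44.8 m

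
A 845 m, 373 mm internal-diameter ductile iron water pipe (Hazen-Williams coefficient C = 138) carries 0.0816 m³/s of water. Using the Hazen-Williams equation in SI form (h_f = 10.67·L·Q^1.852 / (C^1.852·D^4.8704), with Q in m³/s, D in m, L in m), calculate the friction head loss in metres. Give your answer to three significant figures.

h_f = 10.67·845·0.0816^1.852 / (138^1.852·0.373^4.8704) = 1.154 m

h_f ≈ 1.15 m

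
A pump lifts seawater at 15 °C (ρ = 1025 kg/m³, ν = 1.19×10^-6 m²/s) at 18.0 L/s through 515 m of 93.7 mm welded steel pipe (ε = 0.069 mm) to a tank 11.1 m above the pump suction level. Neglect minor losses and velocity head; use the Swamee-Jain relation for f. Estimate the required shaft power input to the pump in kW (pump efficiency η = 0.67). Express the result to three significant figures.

P_shaft ≈ 13.3 kW

V = 4Q/(πD²) = 2.610 m/s; Re = 2.06×10^5; ε/D = 7.36×10^-4; f = 0.02004
h_f = f(L/D)V²/2g = 38.26 m
Total head H = z + h_f = 11.1 + 38.26 = 49.36 m
P_hyd = ρgQH = 1025·9.81·0.0180·49.36 = 8.934 kW
P_shaft = P_hyd/η = 8.934/0.67 = 13.33 kW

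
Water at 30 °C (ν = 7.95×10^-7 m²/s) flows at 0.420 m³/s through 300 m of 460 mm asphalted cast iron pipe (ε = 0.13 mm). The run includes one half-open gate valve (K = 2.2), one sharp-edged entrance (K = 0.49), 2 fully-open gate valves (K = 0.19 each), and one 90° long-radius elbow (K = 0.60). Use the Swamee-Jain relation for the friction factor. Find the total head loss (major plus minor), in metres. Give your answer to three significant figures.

H_L ≈ 4.46 m

V = 4Q/(πD²) = 2.527 m/s; V²/2g = 0.3255 m
Re = 1.46×10^6, ε/D = 2.83×10^-4 → f = 0.01537 (Swamee-Jain)
Major: h_f = f(L/D)·V²/2g = 0.01537·652.2·0.3255 = 3.263 m
Minor: ΣK = 3.67; h_m = ΣK·V²/2g = 1.195 m
Total H_L = 3.263 + 1.195 = 4.457 m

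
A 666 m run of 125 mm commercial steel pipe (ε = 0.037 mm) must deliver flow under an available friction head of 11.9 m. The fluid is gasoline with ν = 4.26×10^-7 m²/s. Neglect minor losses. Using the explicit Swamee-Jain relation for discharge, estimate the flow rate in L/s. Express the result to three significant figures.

Swamee-Jain (Type II): Q = -0.965·√(gD⁵h_f/L)·ln[ε/(3.7D) + √(3.17ν²L/(gD³h_f))]
√(gD⁵h_f/L) = √(9.81·0.125⁵·11.9/666) = 0.002313
ε/(3.7D) = 8.00×10^-5; √(3.17ν²L/(gD³h_f)) = 4.10×10^-5
Q = -0.965·0.002313·ln(1.210×10^-4) = 0.02013 m³/s
Check: V = 1.64 m/s, Re = 4.81×10^5, f = 0.01638, h_f = 12.0 m ≈ 11.9 m ✓

Q ≈ 20.1 L/s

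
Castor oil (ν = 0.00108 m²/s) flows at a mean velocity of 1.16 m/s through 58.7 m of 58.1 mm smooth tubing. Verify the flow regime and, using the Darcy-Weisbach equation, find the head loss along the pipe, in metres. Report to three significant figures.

h_f ≈ 71.1 m

Re = VD/ν = 1.16·0.05810/0.00108 = 62.4 → laminar (Re < 2300)
f = 64/Re = 1.026
h_f = f(L/D)V²/(2g) = 1.026·(58.7/0.05810)·1.16²/(2·9.81) = 71.06 m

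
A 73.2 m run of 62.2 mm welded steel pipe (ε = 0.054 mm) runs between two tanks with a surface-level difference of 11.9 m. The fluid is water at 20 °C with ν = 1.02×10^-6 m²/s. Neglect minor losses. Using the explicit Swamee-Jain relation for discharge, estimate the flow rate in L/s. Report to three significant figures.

Swamee-Jain (Type II): Q = -0.965·√(gD⁵h_f/L)·ln[ε/(3.7D) + √(3.17ν²L/(gD³h_f))]
√(gD⁵h_f/L) = √(9.81·0.0622⁵·11.9/73.2) = 0.001219
ε/(3.7D) = 2.35×10^-4; √(3.17ν²L/(gD³h_f)) = 9.27×10^-5
Q = -0.965·0.001219·ln(3.273×10^-4) = 0.009436 m³/s
Check: V = 3.11 m/s, Re = 1.89×10^5, f = 0.02073, h_f = 12.0 m ≈ 11.9 m ✓

Q ≈ 9.44 L/s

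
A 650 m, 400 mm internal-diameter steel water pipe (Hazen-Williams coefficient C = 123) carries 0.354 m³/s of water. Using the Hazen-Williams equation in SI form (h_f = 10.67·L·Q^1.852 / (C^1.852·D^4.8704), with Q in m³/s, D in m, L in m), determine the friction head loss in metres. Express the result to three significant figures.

h_f ≈ 11.8 m

h_f = 10.67·650·0.354^1.852 / (123^1.852·0.400^4.8704) = 11.84 m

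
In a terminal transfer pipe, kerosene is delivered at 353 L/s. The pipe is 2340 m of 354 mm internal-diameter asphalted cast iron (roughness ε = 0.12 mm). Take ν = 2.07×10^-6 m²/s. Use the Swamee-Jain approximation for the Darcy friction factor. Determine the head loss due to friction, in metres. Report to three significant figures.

h_f ≈ 71.4 m

V = 4Q/(πD²) = 4·0.353/(π·0.354²) = 3.587 m/s
Re = VD/ν = 3.587·0.354/2.07×10^-6 = 6.13×10^5 → turbulent
ε/D = 0.12/354 = 3.39×10^-4
Swamee-Jain: f = 0.01647
h_f = f(L/D)V²/(2g) = 0.01647·(2340/0.354)·3.587²/(2·9.81) = 71.38 m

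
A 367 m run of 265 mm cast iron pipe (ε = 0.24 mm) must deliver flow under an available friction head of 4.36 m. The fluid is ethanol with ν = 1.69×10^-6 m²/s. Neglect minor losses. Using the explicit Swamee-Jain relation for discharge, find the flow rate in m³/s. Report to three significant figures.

Q ≈ 0.0962 m³/s

Swamee-Jain (Type II): Q = -0.965·√(gD⁵h_f/L)·ln[ε/(3.7D) + √(3.17ν²L/(gD³h_f))]
√(gD⁵h_f/L) = √(9.81·0.265⁵·4.36/367) = 0.01234
ε/(3.7D) = 2.45×10^-4; √(3.17ν²L/(gD³h_f)) = 6.46×10^-5
Q = -0.965·0.01234·ln(3.094×10^-4) = 0.09624 m³/s
Check: V = 1.74 m/s, Re = 2.74×10^5, f = 0.02044, h_f = 4.39 m ≈ 4.36 m ✓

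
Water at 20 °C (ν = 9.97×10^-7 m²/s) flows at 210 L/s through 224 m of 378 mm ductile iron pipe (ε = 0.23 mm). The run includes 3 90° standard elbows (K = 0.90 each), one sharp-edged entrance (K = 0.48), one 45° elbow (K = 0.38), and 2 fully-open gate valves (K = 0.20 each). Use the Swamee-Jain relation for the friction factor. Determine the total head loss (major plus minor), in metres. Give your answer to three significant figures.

H_L ≈ 2.63 m

V = 4Q/(πD²) = 1.871 m/s; V²/2g = 0.1785 m
Re = 7.09×10^5, ε/D = 6.08×10^-4 → f = 0.01818 (Swamee-Jain)
Major: h_f = f(L/D)·V²/2g = 0.01818·592.6·0.1785 = 1.922 m
Minor: ΣK = 3.96; h_m = ΣK·V²/2g = 0.7068 m
Total H_L = 1.922 + 0.7068 = 2.629 m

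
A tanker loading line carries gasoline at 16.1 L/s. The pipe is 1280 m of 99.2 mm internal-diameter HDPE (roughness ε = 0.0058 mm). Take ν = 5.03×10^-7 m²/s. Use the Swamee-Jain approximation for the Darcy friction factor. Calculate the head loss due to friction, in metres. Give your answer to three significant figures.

h_f ≈ 40.9 m

V = 4Q/(πD²) = 4·0.0161/(π·0.0992²) = 2.083 m/s
Re = VD/ν = 2.083·0.0992/5.03×10^-7 = 4.11×10^5 → turbulent
ε/D = 0.0058/99.2 = 5.85×10^-5
Swamee-Jain: f = 0.01434
h_f = f(L/D)V²/(2g) = 0.01434·(1280/0.0992)·2.083²/(2·9.81) = 40.91 m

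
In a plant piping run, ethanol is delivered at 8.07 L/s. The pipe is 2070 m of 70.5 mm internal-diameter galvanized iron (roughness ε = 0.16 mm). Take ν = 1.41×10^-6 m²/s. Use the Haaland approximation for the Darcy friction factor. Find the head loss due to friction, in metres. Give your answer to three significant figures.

h_f ≈ 164 m

V = 4Q/(πD²) = 4·0.00807/(π·0.0705²) = 2.067 m/s
Re = VD/ν = 2.067·0.0705/1.41×10^-6 = 1.03×10^5 → turbulent
ε/D = 0.16/70.5 = 0.00227
Haaland: f = 0.02563
h_f = f(L/D)V²/(2g) = 0.02563·(2070/0.0705)·2.067²/(2·9.81) = 163.9 m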